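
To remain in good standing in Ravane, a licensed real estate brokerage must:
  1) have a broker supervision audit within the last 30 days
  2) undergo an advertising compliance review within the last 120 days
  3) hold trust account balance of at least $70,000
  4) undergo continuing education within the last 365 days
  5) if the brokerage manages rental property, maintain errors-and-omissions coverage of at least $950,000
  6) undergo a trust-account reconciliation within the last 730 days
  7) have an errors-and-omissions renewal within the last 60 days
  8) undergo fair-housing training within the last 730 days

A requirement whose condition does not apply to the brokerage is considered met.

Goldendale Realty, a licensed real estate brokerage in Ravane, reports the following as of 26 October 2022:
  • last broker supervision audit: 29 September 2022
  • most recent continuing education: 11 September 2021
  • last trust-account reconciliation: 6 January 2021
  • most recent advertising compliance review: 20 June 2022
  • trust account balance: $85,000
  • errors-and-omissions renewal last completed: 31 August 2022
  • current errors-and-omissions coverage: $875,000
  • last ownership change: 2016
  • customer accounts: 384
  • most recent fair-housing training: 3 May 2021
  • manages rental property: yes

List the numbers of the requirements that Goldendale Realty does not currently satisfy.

1. broker supervision audit 27 days ago vs limit 30 → met
2. advertising compliance review 128 days ago vs limit 120 → not met
3. trust account balance $85,000 ≥ $70,000 → met
4. continuing education 410 days ago vs limit 365 → not met
5. condition 'manages rental property' holds; errors-and-omissions coverage $875,000 < $950,000 → not met
6. trust-account reconciliation 658 days ago vs limit 730 → met
7. errors-and-omissions renewal 56 days ago vs limit 60 → met
8. fair-housing training 541 days ago vs limit 730 → met
Not met: 2, 4, 5

2, 4, 5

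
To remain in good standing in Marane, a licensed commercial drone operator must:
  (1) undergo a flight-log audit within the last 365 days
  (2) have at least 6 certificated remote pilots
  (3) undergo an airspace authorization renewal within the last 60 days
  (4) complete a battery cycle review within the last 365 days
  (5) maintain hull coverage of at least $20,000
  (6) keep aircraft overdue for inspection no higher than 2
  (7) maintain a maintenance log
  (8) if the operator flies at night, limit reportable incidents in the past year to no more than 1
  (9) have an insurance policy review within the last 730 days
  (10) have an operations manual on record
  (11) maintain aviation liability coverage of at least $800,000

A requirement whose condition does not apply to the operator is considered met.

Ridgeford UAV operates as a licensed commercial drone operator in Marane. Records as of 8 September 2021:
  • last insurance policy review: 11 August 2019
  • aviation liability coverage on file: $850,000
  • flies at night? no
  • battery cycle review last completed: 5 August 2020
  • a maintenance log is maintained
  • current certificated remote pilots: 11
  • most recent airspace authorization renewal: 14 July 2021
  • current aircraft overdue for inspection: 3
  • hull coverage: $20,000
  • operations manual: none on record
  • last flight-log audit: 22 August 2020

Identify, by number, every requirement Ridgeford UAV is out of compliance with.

1, 4, 6, 9, 10

1. flight-log audit 382 days ago vs limit 365 → not met
2. certificated remote pilots 11 ≥ 6 → met
3. airspace authorization renewal 56 days ago vs limit 60 → met
4. battery cycle review 399 days ago vs limit 365 → not met
5. hull coverage $20,000 ≥ $20,000 → met
6. aircraft overdue for inspection 3 > 2 → not met
7. maintenance log present → met
8. condition 'flies at night' does not hold → requirement n/a → met
9. insurance policy review 759 days ago vs limit 730 → not met
10. operations manual absent → not met
11. aviation liability coverage $850,000 ≥ $800,000 → met
Not met: 1, 4, 6, 9, 10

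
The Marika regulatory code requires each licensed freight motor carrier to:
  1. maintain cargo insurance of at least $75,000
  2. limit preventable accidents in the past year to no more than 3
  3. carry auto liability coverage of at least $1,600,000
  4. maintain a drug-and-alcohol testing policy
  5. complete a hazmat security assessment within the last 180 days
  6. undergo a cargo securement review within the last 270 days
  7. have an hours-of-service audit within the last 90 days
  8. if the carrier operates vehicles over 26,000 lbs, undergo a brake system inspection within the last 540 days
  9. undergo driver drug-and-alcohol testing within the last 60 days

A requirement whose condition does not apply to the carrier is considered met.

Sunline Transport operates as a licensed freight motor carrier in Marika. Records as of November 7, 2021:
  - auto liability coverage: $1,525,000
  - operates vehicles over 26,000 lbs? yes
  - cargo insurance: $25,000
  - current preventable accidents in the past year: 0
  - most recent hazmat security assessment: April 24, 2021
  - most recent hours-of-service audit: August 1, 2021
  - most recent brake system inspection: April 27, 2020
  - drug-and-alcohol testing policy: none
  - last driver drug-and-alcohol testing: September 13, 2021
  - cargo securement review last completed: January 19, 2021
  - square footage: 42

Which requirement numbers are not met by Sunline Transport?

1, 3, 4, 5, 6, 7, 8

1. cargo insurance $25,000 < $75,000 → not met
2. preventable accidents in the past year 0 ≤ 3 → met
3. auto liability coverage $1,525,000 < $1,600,000 → not met
4. drug-and-alcohol testing policy absent → not met
5. hazmat security assessment 197 days ago vs limit 180 → not met
6. cargo securement review 292 days ago vs limit 270 → not met
7. hours-of-service audit 98 days ago vs limit 90 → not met
8. condition 'operates vehicles over 26,000 lbs' holds; brake system inspection 559 days ago vs limit 540 → not met
9. driver drug-and-alcohol testing 55 days ago vs limit 60 → met
Not met: 1, 3, 4, 5, 6, 7, 8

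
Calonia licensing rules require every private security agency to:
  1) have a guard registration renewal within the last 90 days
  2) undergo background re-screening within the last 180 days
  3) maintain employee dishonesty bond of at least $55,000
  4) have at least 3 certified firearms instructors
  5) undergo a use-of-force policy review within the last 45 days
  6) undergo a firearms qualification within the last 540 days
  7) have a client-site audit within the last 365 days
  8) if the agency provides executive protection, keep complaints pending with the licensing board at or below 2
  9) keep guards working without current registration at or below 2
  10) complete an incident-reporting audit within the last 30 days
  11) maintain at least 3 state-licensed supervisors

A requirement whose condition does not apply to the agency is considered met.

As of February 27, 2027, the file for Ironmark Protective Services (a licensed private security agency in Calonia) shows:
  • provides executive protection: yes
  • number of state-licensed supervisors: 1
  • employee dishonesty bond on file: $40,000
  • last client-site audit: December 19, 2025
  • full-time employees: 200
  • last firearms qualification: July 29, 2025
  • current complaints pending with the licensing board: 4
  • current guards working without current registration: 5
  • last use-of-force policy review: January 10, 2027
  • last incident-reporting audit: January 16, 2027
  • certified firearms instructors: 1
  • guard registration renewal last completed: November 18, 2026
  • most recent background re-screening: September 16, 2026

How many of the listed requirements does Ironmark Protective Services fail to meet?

1. guard registration renewal 101 days ago vs limit 90 → not met
2. background re-screening 164 days ago vs limit 180 → met
3. employee dishonesty bond $40,000 < $55,000 → not met
4. certified firearms instructors 1 < 3 → not met
5. use-of-force policy review 48 days ago vs limit 45 → not met
6. firearms qualification 578 days ago vs limit 540 → not met
7. client-site audit 435 days ago vs limit 365 → not met
8. condition 'provides executive protection' holds; complaints pending with the licensing board 4 > 2 → not met
9. guards working without current registration 5 > 2 → not met
10. incident-reporting audit 42 days ago vs limit 30 → not met
11. state-licensed supervisors 1 < 3 → not met
Not met: 10 of 11

10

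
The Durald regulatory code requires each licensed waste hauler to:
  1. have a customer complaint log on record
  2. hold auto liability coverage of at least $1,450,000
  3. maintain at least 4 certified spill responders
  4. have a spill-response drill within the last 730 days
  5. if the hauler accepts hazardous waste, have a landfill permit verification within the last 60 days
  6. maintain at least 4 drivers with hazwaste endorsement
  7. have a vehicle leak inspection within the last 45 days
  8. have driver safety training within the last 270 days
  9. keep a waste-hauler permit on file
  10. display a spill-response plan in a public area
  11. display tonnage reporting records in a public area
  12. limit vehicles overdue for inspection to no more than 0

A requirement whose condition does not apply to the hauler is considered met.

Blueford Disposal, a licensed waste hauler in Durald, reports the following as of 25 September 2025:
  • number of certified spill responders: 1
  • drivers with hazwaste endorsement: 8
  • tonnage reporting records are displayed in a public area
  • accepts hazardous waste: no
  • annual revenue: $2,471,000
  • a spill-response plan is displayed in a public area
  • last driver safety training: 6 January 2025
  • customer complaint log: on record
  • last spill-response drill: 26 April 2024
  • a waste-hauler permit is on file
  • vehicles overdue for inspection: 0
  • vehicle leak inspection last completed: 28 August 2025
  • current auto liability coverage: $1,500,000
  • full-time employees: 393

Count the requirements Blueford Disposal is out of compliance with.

1

1. customer complaint log present → met
2. auto liability coverage $1,500,000 ≥ $1,450,000 → met
3. certified spill responders 1 < 4 → not met
4. spill-response drill 517 days ago vs limit 730 → met
5. condition 'accepts hazardous waste' does not hold → requirement n/a → met
6. drivers with hazwaste endorsement 8 ≥ 4 → met
7. vehicle leak inspection 28 days ago vs limit 45 → met
8. driver safety training 262 days ago vs limit 270 → met
9. waste-hauler permit present → met
10. spill-response plan present → met
11. tonnage reporting records present → met
12. vehicles overdue for inspection 0 ≤ 0 → met
Not met: 1 of 12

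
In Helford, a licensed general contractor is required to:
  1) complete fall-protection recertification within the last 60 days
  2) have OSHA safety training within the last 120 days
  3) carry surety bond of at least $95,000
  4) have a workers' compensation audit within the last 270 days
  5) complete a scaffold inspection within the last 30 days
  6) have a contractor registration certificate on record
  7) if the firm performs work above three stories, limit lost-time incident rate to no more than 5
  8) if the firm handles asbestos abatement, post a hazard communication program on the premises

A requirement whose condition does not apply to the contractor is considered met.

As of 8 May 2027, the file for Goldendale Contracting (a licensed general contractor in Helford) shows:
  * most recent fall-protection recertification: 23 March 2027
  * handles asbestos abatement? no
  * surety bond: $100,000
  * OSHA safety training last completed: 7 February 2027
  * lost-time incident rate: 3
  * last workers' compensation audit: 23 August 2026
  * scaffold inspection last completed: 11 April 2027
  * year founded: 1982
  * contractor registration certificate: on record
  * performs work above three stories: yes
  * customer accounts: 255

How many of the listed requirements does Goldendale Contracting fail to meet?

0

1. fall-protection recertification 46 days ago vs limit 60 → met
2. OSHA safety training 90 days ago vs limit 120 → met
3. surety bond $100,000 ≥ $95,000 → met
4. workers' compensation audit 258 days ago vs limit 270 → met
5. scaffold inspection 27 days ago vs limit 30 → met
6. contractor registration certificate present → met
7. condition 'performs work above three stories' holds; lost-time incident rate 3 ≤ 5 → met
8. condition 'handles asbestos abatement' does not hold → requirement n/a → met
Not met: 0 of 8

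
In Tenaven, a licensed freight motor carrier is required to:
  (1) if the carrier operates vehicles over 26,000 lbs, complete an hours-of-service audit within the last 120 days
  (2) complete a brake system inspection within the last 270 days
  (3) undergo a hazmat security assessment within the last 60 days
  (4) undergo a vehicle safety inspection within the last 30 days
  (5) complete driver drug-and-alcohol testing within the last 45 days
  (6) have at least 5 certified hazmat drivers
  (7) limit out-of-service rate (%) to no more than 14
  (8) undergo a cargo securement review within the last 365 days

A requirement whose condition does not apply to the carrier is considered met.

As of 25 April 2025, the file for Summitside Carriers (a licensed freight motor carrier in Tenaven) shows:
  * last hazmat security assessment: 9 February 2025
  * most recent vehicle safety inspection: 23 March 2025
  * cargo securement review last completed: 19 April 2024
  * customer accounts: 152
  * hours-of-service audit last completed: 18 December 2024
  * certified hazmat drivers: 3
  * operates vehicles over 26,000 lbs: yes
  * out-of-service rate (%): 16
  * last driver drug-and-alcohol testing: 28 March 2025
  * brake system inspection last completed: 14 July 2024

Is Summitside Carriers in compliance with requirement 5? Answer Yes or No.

Yes

5. driver drug-and-alcohol testing 28 days ago vs limit 45 → met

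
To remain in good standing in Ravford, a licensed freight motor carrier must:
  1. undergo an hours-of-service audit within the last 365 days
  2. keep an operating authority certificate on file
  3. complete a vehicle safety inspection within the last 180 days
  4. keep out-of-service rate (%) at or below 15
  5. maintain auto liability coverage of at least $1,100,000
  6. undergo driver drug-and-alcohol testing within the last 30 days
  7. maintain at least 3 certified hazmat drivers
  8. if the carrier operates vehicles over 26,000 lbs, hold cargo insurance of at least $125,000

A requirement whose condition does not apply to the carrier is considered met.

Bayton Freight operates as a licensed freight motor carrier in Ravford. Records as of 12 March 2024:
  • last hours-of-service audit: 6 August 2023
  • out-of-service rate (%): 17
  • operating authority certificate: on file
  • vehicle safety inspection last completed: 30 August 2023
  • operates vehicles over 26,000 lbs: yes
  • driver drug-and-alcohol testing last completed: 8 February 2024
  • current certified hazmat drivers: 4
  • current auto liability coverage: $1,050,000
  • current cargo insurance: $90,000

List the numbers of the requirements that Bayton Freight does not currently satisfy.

3, 4, 5, 6, 8

1. hours-of-service audit 219 days ago vs limit 365 → met
2. operating authority certificate present → met
3. vehicle safety inspection 195 days ago vs limit 180 → not met
4. out-of-service rate (%) 17 > 15 → not met
5. auto liability coverage $1,050,000 < $1,100,000 → not met
6. driver drug-and-alcohol testing 33 days ago vs limit 30 → not met
7. certified hazmat drivers 4 ≥ 3 → met
8. condition 'operates vehicles over 26,000 lbs' holds; cargo insurance $90,000 < $125,000 → not met
Not met: 3, 4, 5, 6, 8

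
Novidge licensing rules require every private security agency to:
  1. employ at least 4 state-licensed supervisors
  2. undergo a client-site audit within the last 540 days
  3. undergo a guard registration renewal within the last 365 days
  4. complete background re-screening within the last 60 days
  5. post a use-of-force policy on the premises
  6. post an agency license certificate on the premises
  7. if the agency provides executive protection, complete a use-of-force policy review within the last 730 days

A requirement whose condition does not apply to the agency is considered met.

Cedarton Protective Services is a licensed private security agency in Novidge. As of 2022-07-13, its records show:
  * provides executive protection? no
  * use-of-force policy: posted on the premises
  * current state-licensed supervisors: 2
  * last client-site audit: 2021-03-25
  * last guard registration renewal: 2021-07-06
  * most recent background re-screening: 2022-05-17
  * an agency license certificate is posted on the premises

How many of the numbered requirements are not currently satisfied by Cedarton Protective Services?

1. state-licensed supervisors 2 < 4 → not met
2. client-site audit 475 days ago vs limit 540 → met
3. guard registration renewal 372 days ago vs limit 365 → not met
4. background re-screening 57 days ago vs limit 60 → met
5. use-of-force policy present → met
6. agency license certificate present → met
7. condition 'provides executive protection' does not hold → requirement n/a → met
Not met: 2 of 7

2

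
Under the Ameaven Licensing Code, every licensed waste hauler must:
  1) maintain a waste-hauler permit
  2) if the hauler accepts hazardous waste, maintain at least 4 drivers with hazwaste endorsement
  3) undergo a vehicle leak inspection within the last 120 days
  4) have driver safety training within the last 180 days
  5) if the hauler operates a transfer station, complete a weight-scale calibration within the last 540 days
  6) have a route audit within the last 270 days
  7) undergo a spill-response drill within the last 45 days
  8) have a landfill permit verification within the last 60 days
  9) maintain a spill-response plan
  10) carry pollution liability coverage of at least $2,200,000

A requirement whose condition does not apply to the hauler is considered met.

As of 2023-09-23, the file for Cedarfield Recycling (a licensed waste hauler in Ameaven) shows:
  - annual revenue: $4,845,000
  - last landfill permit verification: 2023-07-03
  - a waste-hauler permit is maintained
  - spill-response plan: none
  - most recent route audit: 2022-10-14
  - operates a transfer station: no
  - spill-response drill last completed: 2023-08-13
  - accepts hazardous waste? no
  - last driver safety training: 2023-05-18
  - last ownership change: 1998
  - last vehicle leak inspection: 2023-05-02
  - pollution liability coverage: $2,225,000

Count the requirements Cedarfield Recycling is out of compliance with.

1. waste-hauler permit present → met
2. condition 'accepts hazardous waste' does not hold → requirement n/a → met
3. vehicle leak inspection 144 days ago vs limit 120 → not met
4. driver safety training 128 days ago vs limit 180 → met
5. condition 'operates a transfer station' does not hold → requirement n/a → met
6. route audit 344 days ago vs limit 270 → not met
7. spill-response drill 41 days ago vs limit 45 → met
8. landfill permit verification 82 days ago vs limit 60 → not met
9. spill-response plan absent → not met
10. pollution liability coverage $2,225,000 ≥ $2,200,000 → met
Not met: 4 of 10

4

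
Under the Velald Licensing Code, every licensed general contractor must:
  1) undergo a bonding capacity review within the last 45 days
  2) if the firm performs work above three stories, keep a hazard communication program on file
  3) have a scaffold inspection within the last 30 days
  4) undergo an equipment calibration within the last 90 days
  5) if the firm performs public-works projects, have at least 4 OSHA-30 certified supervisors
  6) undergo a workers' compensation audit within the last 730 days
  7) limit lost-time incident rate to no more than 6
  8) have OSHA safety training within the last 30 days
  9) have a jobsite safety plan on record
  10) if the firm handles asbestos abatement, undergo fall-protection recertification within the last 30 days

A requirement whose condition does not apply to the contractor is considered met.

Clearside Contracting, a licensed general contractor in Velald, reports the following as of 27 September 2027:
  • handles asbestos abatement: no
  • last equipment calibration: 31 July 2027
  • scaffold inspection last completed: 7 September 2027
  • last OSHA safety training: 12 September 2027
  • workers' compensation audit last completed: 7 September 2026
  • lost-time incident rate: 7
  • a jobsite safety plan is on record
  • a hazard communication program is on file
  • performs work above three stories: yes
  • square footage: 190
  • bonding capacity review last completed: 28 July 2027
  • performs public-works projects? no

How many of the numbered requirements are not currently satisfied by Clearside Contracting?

2

1. bonding capacity review 61 days ago vs limit 45 → not met
2. condition 'performs work above three stories' holds; hazard communication program present → met
3. scaffold inspection 20 days ago vs limit 30 → met
4. equipment calibration 58 days ago vs limit 90 → met
5. condition 'performs public-works projects' does not hold → requirement n/a → met
6. workers' compensation audit 385 days ago vs limit 730 → met
7. lost-time incident rate 7 > 6 → not met
8. OSHA safety training 15 days ago vs limit 30 → met
9. jobsite safety plan present → met
10. condition 'handles asbestos abatement' does not hold → requirement n/a → met
Not met: 2 of 10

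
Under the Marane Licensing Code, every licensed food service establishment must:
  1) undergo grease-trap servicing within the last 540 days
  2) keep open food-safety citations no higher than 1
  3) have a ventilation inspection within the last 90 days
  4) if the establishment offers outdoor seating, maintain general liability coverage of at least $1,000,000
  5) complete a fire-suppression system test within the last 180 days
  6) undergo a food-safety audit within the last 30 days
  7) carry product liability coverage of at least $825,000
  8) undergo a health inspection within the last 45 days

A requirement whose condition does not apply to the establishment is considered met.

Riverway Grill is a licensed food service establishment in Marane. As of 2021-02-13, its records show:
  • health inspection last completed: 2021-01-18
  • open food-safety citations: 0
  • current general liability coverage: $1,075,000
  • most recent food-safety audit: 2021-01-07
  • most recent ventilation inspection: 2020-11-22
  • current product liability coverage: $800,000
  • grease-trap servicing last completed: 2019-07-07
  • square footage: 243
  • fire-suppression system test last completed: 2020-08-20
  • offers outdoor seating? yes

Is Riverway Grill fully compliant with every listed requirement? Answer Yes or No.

1. grease-trap servicing 587 days ago vs limit 540 → not met
2. open food-safety citations 0 ≤ 1 → met
3. ventilation inspection 83 days ago vs limit 90 → met
4. condition 'offers outdoor seating' holds; general liability coverage $1,075,000 ≥ $1,000,000 → met
5. fire-suppression system test 177 days ago vs limit 180 → met
6. food-safety audit 37 days ago vs limit 30 → not met
7. product liability coverage $800,000 < $825,000 → not met
8. health inspection 26 days ago vs limit 45 → met
Not met: 1, 6, 7

No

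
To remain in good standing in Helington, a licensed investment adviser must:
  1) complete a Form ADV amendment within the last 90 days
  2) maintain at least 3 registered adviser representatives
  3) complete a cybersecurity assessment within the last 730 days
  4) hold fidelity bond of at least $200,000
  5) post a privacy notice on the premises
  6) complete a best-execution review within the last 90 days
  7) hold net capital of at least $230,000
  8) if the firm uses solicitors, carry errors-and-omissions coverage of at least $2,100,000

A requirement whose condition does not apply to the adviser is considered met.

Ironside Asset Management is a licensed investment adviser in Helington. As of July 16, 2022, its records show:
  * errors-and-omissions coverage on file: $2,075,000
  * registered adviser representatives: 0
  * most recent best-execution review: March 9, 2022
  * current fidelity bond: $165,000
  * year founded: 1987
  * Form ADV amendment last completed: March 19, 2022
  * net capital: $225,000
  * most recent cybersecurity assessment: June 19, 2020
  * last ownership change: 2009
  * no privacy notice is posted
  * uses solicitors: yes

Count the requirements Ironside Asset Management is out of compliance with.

1. Form ADV amendment 119 days ago vs limit 90 → not met
2. registered adviser representatives 0 < 3 → not met
3. cybersecurity assessment 757 days ago vs limit 730 → not met
4. fidelity bond $165,000 < $200,000 → not met
5. privacy notice absent → not met
6. best-execution review 129 days ago vs limit 90 → not met
7. net capital $225,000 < $230,000 → not met
8. condition 'uses solicitors' holds; errors-and-omissions coverage $2,075,000 < $2,100,000 → not met
Not met: 8 of 8

8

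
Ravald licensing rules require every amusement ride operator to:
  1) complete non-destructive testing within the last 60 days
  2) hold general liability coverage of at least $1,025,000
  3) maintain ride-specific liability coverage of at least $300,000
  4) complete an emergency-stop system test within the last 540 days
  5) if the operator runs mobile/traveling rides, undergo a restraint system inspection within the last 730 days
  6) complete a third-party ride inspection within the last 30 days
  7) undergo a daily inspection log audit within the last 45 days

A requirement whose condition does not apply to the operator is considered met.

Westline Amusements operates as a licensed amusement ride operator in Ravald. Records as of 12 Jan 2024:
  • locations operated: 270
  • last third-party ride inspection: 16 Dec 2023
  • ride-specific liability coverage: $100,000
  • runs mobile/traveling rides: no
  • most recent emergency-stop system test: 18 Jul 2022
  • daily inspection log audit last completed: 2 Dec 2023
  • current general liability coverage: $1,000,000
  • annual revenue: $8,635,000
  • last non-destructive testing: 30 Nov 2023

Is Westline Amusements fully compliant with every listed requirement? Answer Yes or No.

1. non-destructive testing 43 days ago vs limit 60 → met
2. general liability coverage $1,000,000 < $1,025,000 → not met
3. ride-specific liability coverage $100,000 < $300,000 → not met
4. emergency-stop system test 543 days ago vs limit 540 → not met
5. condition 'runs mobile/traveling rides' does not hold → requirement n/a → met
6. third-party ride inspection 27 days ago vs limit 30 → met
7. daily inspection log audit 41 days ago vs limit 45 → met
Not met: 2, 3, 4

No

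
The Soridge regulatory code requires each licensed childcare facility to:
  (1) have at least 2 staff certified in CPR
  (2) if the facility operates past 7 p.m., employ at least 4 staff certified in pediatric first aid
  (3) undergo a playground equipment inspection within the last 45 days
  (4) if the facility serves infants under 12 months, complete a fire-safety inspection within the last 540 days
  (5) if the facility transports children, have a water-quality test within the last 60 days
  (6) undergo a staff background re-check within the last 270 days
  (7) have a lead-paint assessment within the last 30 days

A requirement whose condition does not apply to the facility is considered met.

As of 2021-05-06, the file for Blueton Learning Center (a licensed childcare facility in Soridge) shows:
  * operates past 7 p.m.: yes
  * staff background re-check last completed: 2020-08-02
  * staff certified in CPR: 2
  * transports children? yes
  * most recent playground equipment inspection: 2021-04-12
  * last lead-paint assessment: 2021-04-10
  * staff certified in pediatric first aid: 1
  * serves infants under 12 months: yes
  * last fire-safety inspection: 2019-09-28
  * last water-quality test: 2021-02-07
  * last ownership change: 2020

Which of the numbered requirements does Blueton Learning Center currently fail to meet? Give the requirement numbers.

1. staff certified in CPR 2 ≥ 2 → met
2. condition 'operates past 7 p.m.' holds; staff certified in pediatric first aid 1 < 4 → not met
3. playground equipment inspection 24 days ago vs limit 45 → met
4. condition 'serves infants under 12 months' holds; fire-safety inspection 586 days ago vs limit 540 → not met
5. condition 'transports children' holds; water-quality test 88 days ago vs limit 60 → not met
6. staff background re-check 277 days ago vs limit 270 → not met
7. lead-paint assessment 26 days ago vs limit 30 → met
Not met: 2, 4, 5, 6

2, 4, 5, 6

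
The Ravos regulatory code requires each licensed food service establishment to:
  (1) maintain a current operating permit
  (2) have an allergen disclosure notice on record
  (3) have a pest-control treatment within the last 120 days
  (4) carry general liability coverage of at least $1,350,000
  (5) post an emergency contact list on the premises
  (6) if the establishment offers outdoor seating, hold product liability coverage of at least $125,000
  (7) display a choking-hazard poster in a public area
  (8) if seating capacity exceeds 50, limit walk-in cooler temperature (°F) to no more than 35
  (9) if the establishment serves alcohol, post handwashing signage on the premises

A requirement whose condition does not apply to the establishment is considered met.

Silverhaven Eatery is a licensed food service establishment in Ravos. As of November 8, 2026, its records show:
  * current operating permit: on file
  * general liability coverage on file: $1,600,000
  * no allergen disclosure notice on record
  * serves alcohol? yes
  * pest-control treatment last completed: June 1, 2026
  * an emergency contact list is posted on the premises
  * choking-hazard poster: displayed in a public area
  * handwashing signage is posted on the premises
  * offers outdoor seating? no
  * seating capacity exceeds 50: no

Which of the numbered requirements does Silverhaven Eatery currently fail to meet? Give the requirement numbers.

2, 3

1. current operating permit present → met
2. allergen disclosure notice absent → not met
3. pest-control treatment 160 days ago vs limit 120 → not met
4. general liability coverage $1,600,000 ≥ $1,350,000 → met
5. emergency contact list present → met
6. condition 'offers outdoor seating' does not hold → requirement n/a → met
7. choking-hazard poster present → met
8. condition 'seating capacity exceeds 50' does not hold → requirement n/a → met
9. condition 'serves alcohol' holds; handwashing signage present → met
Not met: 2, 3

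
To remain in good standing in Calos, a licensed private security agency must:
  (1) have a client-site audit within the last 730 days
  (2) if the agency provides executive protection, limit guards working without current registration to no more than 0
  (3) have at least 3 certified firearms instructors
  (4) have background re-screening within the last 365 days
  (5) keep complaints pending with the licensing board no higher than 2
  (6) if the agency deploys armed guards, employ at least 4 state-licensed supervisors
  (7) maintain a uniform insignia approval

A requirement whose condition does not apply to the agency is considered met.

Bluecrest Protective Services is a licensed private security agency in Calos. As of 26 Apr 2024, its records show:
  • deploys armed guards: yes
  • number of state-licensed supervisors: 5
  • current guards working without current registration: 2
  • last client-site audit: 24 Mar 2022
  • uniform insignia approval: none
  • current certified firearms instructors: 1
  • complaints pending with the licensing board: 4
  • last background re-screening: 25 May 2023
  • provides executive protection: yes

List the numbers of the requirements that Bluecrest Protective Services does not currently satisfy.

1, 2, 3, 5, 7

1. client-site audit 764 days ago vs limit 730 → not met
2. condition 'provides executive protection' holds; guards working without current registration 2 > 0 → not met
3. certified firearms instructors 1 < 3 → not met
4. background re-screening 337 days ago vs limit 365 → met
5. complaints pending with the licensing board 4 > 2 → not met
6. condition 'deploys armed guards' holds; state-licensed supervisors 5 ≥ 4 → met
7. uniform insignia approval absent → not met
Not met: 1, 2, 3, 5, 7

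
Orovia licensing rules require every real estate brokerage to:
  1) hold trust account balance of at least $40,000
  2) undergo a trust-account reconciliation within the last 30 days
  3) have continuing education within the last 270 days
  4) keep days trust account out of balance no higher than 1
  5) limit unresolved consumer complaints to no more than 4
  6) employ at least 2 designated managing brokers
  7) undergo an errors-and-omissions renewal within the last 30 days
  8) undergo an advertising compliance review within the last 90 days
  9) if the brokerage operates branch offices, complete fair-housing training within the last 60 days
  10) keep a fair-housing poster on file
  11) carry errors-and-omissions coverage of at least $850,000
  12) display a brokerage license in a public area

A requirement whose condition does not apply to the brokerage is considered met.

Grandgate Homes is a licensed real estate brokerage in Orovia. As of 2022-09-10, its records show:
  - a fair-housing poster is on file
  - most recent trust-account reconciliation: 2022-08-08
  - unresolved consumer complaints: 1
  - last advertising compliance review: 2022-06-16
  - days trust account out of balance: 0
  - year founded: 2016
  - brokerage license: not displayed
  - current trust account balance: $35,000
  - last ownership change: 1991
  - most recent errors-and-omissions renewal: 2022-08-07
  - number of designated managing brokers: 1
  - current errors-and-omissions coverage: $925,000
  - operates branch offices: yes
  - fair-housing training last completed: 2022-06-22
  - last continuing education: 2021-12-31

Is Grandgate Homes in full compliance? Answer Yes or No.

No

1. trust account balance $35,000 < $40,000 → not met
2. trust-account reconciliation 33 days ago vs limit 30 → not met
3. continuing education 253 days ago vs limit 270 → met
4. days trust account out of balance 0 ≤ 1 → met
5. unresolved consumer complaints 1 ≤ 4 → met
6. designated managing brokers 1 < 2 → not met
7. errors-and-omissions renewal 34 days ago vs limit 30 → not met
8. advertising compliance review 86 days ago vs limit 90 → met
9. condition 'operates branch offices' holds; fair-housing training 80 days ago vs limit 60 → not met
10. fair-housing poster present → met
11. errors-and-omissions coverage $925,000 ≥ $850,000 → met
12. brokerage license absent → not met
Not met: 1, 2, 6, 7, 9, 12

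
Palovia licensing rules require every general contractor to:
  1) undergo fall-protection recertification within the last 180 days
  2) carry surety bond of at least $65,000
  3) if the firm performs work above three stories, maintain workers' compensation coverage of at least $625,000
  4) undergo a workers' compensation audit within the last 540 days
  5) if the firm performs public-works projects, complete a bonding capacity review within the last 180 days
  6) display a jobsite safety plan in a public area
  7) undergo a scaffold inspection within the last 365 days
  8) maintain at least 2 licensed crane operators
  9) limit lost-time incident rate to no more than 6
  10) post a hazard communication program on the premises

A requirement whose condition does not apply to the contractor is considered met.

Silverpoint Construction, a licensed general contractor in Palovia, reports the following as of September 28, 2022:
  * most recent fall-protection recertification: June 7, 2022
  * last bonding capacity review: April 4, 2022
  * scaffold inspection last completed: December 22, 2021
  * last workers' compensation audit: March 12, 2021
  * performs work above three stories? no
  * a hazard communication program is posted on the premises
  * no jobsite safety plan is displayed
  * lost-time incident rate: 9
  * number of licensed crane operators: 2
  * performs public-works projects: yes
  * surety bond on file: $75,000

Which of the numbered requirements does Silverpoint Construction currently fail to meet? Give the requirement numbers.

4, 6, 9

1. fall-protection recertification 113 days ago vs limit 180 → met
2. surety bond $75,000 ≥ $65,000 → met
3. condition 'performs work above three stories' does not hold → requirement n/a → met
4. workers' compensation audit 565 days ago vs limit 540 → not met
5. condition 'performs public-works projects' holds; bonding capacity review 177 days ago vs limit 180 → met
6. jobsite safety plan absent → not met
7. scaffold inspection 280 days ago vs limit 365 → met
8. licensed crane operators 2 ≥ 2 → met
9. lost-time incident rate 9 > 6 → not met
10. hazard communication program present → met
Not met: 4, 6, 9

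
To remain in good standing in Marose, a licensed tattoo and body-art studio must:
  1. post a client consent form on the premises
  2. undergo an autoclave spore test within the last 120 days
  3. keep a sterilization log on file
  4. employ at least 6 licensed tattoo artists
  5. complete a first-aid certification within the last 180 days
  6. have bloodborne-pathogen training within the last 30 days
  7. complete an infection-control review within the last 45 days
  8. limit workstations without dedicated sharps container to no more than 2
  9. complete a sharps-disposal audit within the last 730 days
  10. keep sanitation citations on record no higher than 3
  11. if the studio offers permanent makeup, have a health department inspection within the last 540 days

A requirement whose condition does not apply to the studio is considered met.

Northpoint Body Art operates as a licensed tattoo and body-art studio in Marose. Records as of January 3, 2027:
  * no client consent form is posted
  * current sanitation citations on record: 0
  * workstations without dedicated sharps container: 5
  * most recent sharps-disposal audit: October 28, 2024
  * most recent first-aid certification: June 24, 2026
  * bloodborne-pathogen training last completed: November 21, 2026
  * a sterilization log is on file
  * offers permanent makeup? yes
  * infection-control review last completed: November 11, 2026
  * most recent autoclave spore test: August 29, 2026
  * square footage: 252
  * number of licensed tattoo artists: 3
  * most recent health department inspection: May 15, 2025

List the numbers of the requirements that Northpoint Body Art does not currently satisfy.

1. client consent form absent → not met
2. autoclave spore test 127 days ago vs limit 120 → not met
3. sterilization log present → met
4. licensed tattoo artists 3 < 6 → not met
5. first-aid certification 193 days ago vs limit 180 → not met
6. bloodborne-pathogen training 43 days ago vs limit 30 → not met
7. infection-control review 53 days ago vs limit 45 → not met
8. workstations without dedicated sharps container 5 > 2 → not met
9. sharps-disposal audit 797 days ago vs limit 730 → not met
10. sanitation citations on record 0 ≤ 3 → met
11. condition 'offers permanent makeup' holds; health department inspection 598 days ago vs limit 540 → not met
Not met: 1, 2, 4, 5, 6, 7, 8, 9, 11

1, 2, 4, 5, 6, 7, 8, 9, 11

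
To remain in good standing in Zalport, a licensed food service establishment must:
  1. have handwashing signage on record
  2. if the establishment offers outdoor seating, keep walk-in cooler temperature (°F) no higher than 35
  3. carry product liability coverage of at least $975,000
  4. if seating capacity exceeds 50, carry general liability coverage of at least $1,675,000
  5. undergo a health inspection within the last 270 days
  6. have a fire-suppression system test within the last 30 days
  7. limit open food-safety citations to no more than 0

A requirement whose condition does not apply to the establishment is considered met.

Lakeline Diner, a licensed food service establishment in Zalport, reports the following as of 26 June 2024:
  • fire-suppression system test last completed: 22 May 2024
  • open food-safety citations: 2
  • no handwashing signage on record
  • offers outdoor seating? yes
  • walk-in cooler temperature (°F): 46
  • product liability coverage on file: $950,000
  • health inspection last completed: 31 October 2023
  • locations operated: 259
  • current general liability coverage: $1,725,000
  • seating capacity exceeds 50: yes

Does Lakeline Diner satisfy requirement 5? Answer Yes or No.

5. health inspection 239 days ago vs limit 270 → met

Yes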